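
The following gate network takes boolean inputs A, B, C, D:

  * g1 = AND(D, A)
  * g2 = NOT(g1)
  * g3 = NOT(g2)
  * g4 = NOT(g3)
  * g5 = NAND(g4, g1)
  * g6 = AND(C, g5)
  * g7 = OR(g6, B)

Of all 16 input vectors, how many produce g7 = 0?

4

g7 = OR(g6, B) must be 0, so both g6 = 0 and B = 0.
g6 = AND(C, g5) must be 0, so at least one of C, g5 is 0.
Enumerating the 16 input combinations, 4 give g7 = 0 and 12 give g7 = 1.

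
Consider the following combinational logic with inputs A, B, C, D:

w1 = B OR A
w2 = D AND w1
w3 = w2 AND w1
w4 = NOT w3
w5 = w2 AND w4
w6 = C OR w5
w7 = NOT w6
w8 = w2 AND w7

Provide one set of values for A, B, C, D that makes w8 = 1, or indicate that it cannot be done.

A=0 B=1 C=0 D=1

w8 = w2 AND w7 must be 1, so both w2 = 1 and w7 = 1.
w2 = D AND w1 must be 1, so both D = 1 and w1 = 1.
Check with A=0 B=1 C=0 D=1:
w1 = B OR A = 1 OR 0 = 1
w2 = D AND w1 = 1 AND 1 = 1
w3 = w2 AND w1 = 1 AND 1 = 1
w4 = NOT w3 = NOT 1 = 0
w5 = w2 AND w4 = 1 AND 0 = 0
w6 = C OR w5 = 0 OR 0 = 0
w7 = NOT w6 = NOT 0 = 1
w8 = w2 AND w7 = 1 AND 1 = 1
So w8 = 1 as required.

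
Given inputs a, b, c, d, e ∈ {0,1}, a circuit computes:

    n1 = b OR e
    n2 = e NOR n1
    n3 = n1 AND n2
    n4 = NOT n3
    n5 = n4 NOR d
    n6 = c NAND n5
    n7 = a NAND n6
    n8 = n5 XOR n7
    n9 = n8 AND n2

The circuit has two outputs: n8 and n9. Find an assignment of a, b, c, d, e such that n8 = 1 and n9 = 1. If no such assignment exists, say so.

Check with a=0, b=0, c=1, d=1, e=0:
n1 = b OR e = 0 OR 0 = 0
n2 = e NOR n1 = 0 NOR 0 = 1
n3 = n1 AND n2 = 0 AND 1 = 0
n4 = NOT n3 = NOT 0 = 1
n5 = n4 NOR d = 1 NOR 1 = 0
n6 = c NAND n5 = 1 NAND 0 = 1
n7 = a NAND n6 = 0 NAND 1 = 1
n8 = n5 XOR n7 = 0 XOR 1 = 1
n9 = n8 AND n2 = 1 AND 1 = 1
So n8 = 1 and n9 = 1.

a=0, b=0, c=1, d=1, e=0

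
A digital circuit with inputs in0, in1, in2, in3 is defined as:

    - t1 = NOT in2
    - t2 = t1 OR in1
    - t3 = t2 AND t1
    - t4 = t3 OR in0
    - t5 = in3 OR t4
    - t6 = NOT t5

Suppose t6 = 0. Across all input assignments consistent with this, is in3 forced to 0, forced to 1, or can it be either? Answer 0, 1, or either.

either

Both values of in3 occur among assignments with t6 = 0:
  in3=0: in0=0, in1=0, in2=0, in3=0
  in3=1: in0=0, in1=0, in2=0, in3=1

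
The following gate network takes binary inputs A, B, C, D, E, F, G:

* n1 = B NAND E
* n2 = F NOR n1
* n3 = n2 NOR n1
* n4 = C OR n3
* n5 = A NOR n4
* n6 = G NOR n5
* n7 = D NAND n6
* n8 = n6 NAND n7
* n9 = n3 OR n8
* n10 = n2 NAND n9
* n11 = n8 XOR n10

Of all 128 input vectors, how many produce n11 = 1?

n11 = n8 XOR n10 must be 1, so n8 and n10 differ.
Enumerating the 128 input combinations, 38 give n11 = 1 and 90 give n11 = 0.

38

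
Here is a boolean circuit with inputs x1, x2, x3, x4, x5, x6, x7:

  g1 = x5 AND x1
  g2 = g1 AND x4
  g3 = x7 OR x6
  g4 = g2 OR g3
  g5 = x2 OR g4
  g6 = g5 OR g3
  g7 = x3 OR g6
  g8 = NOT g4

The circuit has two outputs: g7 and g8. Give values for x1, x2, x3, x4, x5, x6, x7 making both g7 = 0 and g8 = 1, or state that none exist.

Check with x1=1, x2=0, x3=0, x4=0, x5=0, x6=0, x7=0:
g1 = x5 AND x1 = 0 AND 1 = 0
g2 = g1 AND x4 = 0 AND 0 = 0
g3 = x7 OR x6 = 0 OR 0 = 0
g4 = g2 OR g3 = 0 OR 0 = 0
g5 = x2 OR g4 = 0 OR 0 = 0
g6 = g5 OR g3 = 0 OR 0 = 0
g7 = x3 OR g6 = 0 OR 0 = 0
g8 = NOT g4 = NOT 0 = 1
So g7 = 0 and g8 = 1.

x1=1, x2=0, x3=0, x4=0, x5=0, x6=0, x7=0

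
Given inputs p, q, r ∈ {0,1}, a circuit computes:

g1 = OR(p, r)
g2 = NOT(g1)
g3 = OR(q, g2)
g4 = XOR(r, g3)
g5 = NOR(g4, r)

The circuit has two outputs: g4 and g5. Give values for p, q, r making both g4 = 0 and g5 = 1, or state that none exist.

p=1, q=0, r=0

Check with p=1, q=0, r=0:
g1 = OR(p, r) = OR(1, 0) = 1
g2 = NOT(g1) = NOT 1 = 0
g3 = OR(q, g2) = OR(0, 0) = 0
g4 = XOR(r, g3) = XOR(0, 0) = 0
g5 = NOR(g4, r) = NOR(0, 0) = 1
So g4 = 0 and g5 = 1.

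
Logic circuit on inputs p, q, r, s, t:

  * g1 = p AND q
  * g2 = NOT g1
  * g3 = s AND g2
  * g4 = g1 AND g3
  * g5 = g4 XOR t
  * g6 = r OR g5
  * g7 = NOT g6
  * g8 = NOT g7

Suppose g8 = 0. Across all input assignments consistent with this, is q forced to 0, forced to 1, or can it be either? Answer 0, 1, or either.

Both values of q occur among assignments with g8 = 0:
  q=0: p=0, q=0, r=0, s=0, t=0
  q=1: p=0, q=1, r=0, s=0, t=0

either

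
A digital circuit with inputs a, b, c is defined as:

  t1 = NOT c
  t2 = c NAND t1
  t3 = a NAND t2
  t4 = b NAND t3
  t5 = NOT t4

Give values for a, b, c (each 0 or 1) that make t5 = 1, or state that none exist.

t5 = NOT t4 must be 1, so t4 = 0.
Check with a=0, b=1, c=1:
t1 = NOT c = NOT 1 = 0
t2 = c NAND t1 = 1 NAND 0 = 1
t3 = a NAND t2 = 0 NAND 1 = 1
t4 = b NAND t3 = 1 NAND 1 = 0
t5 = NOT t4 = NOT 0 = 1
So t5 = 1 as required.

a=0, b=1, c=1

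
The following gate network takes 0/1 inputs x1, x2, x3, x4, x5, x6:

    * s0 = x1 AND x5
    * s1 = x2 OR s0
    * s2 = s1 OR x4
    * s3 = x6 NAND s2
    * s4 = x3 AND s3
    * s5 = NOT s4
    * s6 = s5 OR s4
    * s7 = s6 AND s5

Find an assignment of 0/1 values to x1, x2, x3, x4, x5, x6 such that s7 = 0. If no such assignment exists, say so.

Check with x1=0 x2=0 x3=1 x4=0 x5=0 x6=0:
s0 = x1 AND x5 = 0 AND 0 = 0
s1 = x2 OR s0 = 0 OR 0 = 0
s2 = s1 OR x4 = 0 OR 0 = 0
s3 = x6 NAND s2 = 0 NAND 0 = 1
s4 = x3 AND s3 = 1 AND 1 = 1
s5 = NOT s4 = NOT 1 = 0
s6 = s5 OR s4 = 0 OR 1 = 1
s7 = s6 AND s5 = 1 AND 0 = 0
So s7 = 0 as required.

x1=0 x2=0 x3=1 x4=0 x5=0 x6=0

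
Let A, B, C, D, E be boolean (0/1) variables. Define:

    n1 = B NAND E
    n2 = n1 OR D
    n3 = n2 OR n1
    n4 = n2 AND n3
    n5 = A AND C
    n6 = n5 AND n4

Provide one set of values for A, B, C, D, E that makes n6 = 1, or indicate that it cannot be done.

A=1, B=0, C=1, D=1, E=0

n6 = n5 AND n4 must be 1, so both n5 = 1 and n4 = 1.
Check with A=1, B=0, C=1, D=1, E=0:
n1 = B NAND E = 0 NAND 0 = 1
n2 = n1 OR D = 1 OR 1 = 1
n3 = n2 OR n1 = 1 OR 1 = 1
n4 = n2 AND n3 = 1 AND 1 = 1
n5 = A AND C = 1 AND 1 = 1
n6 = n5 AND n4 = 1 AND 1 = 1
So n6 = 1 as required.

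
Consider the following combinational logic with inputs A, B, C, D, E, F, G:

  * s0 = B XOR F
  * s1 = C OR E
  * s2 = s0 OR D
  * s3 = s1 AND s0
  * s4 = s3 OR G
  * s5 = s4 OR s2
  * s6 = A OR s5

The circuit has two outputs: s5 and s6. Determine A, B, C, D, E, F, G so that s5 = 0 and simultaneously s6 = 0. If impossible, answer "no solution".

A=0, B=0, C=1, D=0, E=1, F=0, G=0

Check with A=0, B=0, C=1, D=0, E=1, F=0, G=0:
s0 = B XOR F = 0 XOR 0 = 0
s1 = C OR E = 1 OR 1 = 1
s2 = s0 OR D = 0 OR 0 = 0
s3 = s1 AND s0 = 1 AND 0 = 0
s4 = s3 OR G = 0 OR 0 = 0
s5 = s4 OR s2 = 0 OR 0 = 0
s6 = A OR s5 = 0 OR 0 = 0
So s5 = 0 and s6 = 0.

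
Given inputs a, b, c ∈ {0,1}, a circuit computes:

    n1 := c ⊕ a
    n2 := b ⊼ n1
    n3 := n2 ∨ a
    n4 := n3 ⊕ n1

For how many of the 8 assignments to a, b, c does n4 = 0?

n4 = n3 ⊕ n1 must be 0, so n3 and n1 are equal.
Satisfying assignments:
  a=0, b=0, c=1
  a=1, b=0, c=0
  a=1, b=1, c=0

3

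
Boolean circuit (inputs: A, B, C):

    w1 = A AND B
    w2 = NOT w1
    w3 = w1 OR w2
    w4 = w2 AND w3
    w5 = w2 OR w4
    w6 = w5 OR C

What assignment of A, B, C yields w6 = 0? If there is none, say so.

A=1, B=1, C=0

w6 = w5 OR C must be 0, so both w5 = 0 and C = 0.
w5 = w2 OR w4 must be 0, so both w2 = 0 and w4 = 0.
w2 = NOT w1 must be 0, so w1 = 1.
Check with A=1, B=1, C=0:
w1 = A AND B = 1 AND 1 = 1
w2 = NOT w1 = NOT 1 = 0
w3 = w1 OR w2 = 1 OR 0 = 1
w4 = w2 AND w3 = 0 AND 1 = 0
w5 = w2 OR w4 = 0 OR 0 = 0
w6 = w5 OR C = 0 OR 0 = 0
So w6 = 0 as required.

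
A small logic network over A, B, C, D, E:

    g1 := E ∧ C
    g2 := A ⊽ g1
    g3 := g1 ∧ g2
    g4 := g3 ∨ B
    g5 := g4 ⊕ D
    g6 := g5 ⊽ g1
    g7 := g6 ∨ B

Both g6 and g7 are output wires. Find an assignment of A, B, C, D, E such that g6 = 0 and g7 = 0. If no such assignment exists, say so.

A=1 B=0 C=0 D=1 E=1

Check with A=1 B=0 C=0 D=1 E=1:
g1 = E ∧ C = 1 ∧ 0 = 0
g2 = A ⊽ g1 = 1 ⊽ 0 = 0
g3 = g1 ∧ g2 = 0 ∧ 0 = 0
g4 = g3 ∨ B = 0 ∨ 0 = 0
g5 = g4 ⊕ D = 0 ⊕ 1 = 1
g6 = g5 ⊽ g1 = 1 ⊽ 0 = 0
g7 = g6 ∨ B = 0 ∨ 0 = 0
So g6 = 0 and g7 = 0.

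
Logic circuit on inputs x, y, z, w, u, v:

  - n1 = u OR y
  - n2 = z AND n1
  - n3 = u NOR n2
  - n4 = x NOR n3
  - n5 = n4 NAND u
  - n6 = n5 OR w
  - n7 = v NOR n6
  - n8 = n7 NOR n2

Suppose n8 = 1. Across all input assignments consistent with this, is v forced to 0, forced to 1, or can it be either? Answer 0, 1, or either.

Both values of v occur among assignments with n8 = 1:
  v=0: x=0, y=0, z=0, w=0, u=0, v=0
  v=1: x=0, y=0, z=0, w=0, u=0, v=1

either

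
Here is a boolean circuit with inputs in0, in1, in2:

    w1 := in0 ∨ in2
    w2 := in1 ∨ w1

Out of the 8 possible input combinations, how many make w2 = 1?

w2 = in1 ∨ w1 must be 1, so at least one of in1, w1 is 1.
Enumerating the 8 input combinations, 7 give w2 = 1 and 1 give w2 = 0.

7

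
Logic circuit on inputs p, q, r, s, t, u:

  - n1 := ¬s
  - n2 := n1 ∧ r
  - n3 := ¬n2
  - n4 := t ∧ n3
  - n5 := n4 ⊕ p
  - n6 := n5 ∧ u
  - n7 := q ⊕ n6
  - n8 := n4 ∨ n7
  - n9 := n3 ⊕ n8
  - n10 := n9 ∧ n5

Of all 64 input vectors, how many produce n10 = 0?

n10 = n9 ∧ n5 must be 0, so at least one of n9, n5 is 0.
Enumerating the 64 input combinations, 54 give n10 = 0 and 10 give n10 = 1.

54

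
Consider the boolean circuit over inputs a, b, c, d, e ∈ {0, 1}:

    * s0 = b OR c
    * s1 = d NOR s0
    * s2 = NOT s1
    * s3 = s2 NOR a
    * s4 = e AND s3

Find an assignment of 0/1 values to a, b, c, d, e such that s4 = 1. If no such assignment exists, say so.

Check with a=0 b=0 c=0 d=0 e=1:
s0 = b OR c = 0 OR 0 = 0
s1 = d NOR s0 = 0 NOR 0 = 1
s2 = NOT s1 = NOT 1 = 0
s3 = s2 NOR a = 0 NOR 0 = 1
s4 = e AND s3 = 1 AND 1 = 1
So s4 = 1 as required.

a=0 b=0 c=0 d=0 e=1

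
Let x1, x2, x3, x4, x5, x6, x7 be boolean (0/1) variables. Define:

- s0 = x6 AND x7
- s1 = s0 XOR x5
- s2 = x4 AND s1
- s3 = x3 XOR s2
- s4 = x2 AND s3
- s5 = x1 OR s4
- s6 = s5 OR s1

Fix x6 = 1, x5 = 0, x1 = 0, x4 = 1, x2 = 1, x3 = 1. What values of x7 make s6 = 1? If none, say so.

s6 = s5 OR s1 must be 1, so at least one of s5, s1 is 1.
Check with x6 = 1, x5 = 0, x1 = 0, x4 = 1, x2 = 1, x3 = 1 and x7=1:
s0 = x6 AND x7 = 1 AND 1 = 1
s1 = s0 XOR x5 = 1 XOR 0 = 1
s2 = x4 AND s1 = 1 AND 1 = 1
s3 = x3 XOR s2 = 1 XOR 1 = 0
s4 = x2 AND s3 = 1 AND 0 = 0
s5 = x1 OR s4 = 0 OR 0 = 0
s6 = s5 OR s1 = 0 OR 1 = 1
So s6 = 1.

x7=1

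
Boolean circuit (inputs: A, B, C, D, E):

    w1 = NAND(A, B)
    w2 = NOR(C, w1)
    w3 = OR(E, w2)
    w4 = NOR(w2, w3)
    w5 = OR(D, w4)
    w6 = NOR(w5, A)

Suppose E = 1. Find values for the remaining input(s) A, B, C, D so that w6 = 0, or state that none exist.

A=1 B=1 C=1 D=0

w6 = NOR(w5, A) must be 0, so at least one of w5, A is 1.
Check with E = 1 and A=1, B=1, C=1, D=0:
w1 = NAND(A, B) = NAND(1, 1) = 0
w2 = NOR(C, w1) = NOR(1, 0) = 0
w3 = OR(E, w2) = OR(1, 0) = 1
w4 = NOR(w2, w3) = NOR(0, 1) = 0
w5 = OR(D, w4) = OR(0, 0) = 0
w6 = NOR(w5, A) = NOR(0, 1) = 0
So w6 = 0.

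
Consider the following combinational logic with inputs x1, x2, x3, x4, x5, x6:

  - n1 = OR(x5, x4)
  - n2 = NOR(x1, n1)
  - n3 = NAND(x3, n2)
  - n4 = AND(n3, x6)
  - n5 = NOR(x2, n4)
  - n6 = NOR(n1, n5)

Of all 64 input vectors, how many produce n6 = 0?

n6 = NOR(n1, n5) must be 0, so at least one of n1, n5 is 1.
Enumerating the 64 input combinations, 53 give n6 = 0 and 11 give n6 = 1.

53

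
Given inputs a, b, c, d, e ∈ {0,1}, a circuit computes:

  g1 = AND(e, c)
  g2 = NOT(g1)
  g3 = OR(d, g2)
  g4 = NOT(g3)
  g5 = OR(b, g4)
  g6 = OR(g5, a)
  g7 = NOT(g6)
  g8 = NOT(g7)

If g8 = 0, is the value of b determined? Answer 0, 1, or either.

g8 = NOT(g7) must be 0, so g7 = 1.
g7 = NOT(g6) must be 1, so g6 = 0.
g6 = OR(g5, a) must be 0, so both g5 = 0 and a = 0.
Every assignment with g8 = 0 has b = 0; there are 7 such assignment(s).

0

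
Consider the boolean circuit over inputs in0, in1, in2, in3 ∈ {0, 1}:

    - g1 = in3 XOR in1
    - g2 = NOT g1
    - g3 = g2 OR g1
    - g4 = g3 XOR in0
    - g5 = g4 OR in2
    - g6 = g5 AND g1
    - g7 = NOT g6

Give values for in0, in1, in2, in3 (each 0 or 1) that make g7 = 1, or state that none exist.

in0=0, in1=1, in2=0, in3=1

g7 = NOT g6 must be 1, so g6 = 0.
g6 = g5 AND g1 must be 0, so at least one of g5, g1 is 0.
Check with in0=0, in1=1, in2=0, in3=1:
g1 = in3 XOR in1 = 1 XOR 1 = 0
g2 = NOT g1 = NOT 0 = 1
g3 = g2 OR g1 = 1 OR 0 = 1
g4 = g3 XOR in0 = 1 XOR 0 = 1
g5 = g4 OR in2 = 1 OR 0 = 1
g6 = g5 AND g1 = 1 AND 0 = 0
g7 = NOT g6 = NOT 0 = 1
So g7 = 1 as required.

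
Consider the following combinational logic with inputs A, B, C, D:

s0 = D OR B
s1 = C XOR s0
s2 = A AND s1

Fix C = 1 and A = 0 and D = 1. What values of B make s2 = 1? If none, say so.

With C = 1 and A = 0 and D = 1 fixed, none of the 2 settings of B give s2 = 1.
For example, with B=0:
s0 = D OR B = 1 OR 0 = 1
s1 = C XOR s0 = 1 XOR 1 = 0
s2 = A AND s1 = 0 AND 0 = 0
giving s2 = 0 ≠ 1.

no solution exists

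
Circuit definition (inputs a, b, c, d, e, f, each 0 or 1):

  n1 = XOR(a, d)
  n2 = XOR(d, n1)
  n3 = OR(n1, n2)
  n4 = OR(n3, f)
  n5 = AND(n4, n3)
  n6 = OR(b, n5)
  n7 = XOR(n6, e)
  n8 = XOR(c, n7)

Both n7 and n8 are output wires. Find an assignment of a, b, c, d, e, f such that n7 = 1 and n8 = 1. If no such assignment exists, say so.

Check with a=1, b=1, c=0, d=0, e=0, f=0:
n1 = XOR(a, d) = XOR(1, 0) = 1
n2 = XOR(d, n1) = XOR(0, 1) = 1
n3 = OR(n1, n2) = OR(1, 1) = 1
n4 = OR(n3, f) = OR(1, 0) = 1
n5 = AND(n4, n3) = AND(1, 1) = 1
n6 = OR(b, n5) = OR(1, 1) = 1
n7 = XOR(n6, e) = XOR(1, 0) = 1
n8 = XOR(c, n7) = XOR(0, 1) = 1
So n7 = 1 and n8 = 1.

a=1, b=1, c=0, d=0, e=0, f=0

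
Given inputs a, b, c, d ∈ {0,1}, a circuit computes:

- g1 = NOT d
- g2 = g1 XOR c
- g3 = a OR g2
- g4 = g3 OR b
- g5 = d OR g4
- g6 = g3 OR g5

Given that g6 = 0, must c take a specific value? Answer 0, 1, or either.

1

g6 = g3 OR g5 must be 0, so both g3 = 0 and g5 = 0.
Every assignment with g6 = 0 has c = 1; there are 1 such assignment(s).
  a=0, b=0, c=1, d=0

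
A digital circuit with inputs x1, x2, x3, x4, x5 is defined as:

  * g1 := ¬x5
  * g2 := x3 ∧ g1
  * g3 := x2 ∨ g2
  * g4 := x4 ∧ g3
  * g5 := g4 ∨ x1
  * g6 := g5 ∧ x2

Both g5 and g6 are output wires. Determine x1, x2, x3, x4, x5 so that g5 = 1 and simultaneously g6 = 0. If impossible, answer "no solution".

Check with x1=1 x2=0 x3=0 x4=0 x5=0:
g1 = ¬x5 = ¬0 = 1
g2 = x3 ∧ g1 = 0 ∧ 1 = 0
g3 = x2 ∨ g2 = 0 ∨ 0 = 0
g4 = x4 ∧ g3 = 0 ∧ 0 = 0
g5 = g4 ∨ x1 = 0 ∨ 1 = 1
g6 = g5 ∧ x2 = 1 ∧ 0 = 0
So g5 = 1 and g6 = 0.

x1=1 x2=0 x3=0 x4=0 x5=0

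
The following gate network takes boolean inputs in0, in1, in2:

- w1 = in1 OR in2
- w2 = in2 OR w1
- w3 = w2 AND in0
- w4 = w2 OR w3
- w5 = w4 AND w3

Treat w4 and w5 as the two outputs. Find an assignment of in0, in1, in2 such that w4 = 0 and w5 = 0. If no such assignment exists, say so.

in0=1 in1=0 in2=0

Check with in0=1 in1=0 in2=0:
w1 = in1 OR in2 = 0 OR 0 = 0
w2 = in2 OR w1 = 0 OR 0 = 0
w3 = w2 AND in0 = 0 AND 1 = 0
w4 = w2 OR w3 = 0 OR 0 = 0
w5 = w4 AND w3 = 0 AND 0 = 0
So w4 = 0 and w5 = 0.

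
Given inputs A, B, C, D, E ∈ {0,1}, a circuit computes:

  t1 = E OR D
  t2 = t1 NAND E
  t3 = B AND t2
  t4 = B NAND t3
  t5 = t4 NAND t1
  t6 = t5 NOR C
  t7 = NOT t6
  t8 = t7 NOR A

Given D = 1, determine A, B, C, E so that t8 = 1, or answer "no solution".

Check with D = 1 and A=0, B=0, C=0, E=1:
t1 = E OR D = 1 OR 1 = 1
t2 = t1 NAND E = 1 NAND 1 = 0
t3 = B AND t2 = 0 AND 0 = 0
t4 = B NAND t3 = 0 NAND 0 = 1
t5 = t4 NAND t1 = 1 NAND 1 = 0
t6 = t5 NOR C = 0 NOR 0 = 1
t7 = NOT t6 = NOT 1 = 0
t8 = t7 NOR A = 0 NOR 0 = 1
So t8 = 1.

A=0, B=0, C=0, E=1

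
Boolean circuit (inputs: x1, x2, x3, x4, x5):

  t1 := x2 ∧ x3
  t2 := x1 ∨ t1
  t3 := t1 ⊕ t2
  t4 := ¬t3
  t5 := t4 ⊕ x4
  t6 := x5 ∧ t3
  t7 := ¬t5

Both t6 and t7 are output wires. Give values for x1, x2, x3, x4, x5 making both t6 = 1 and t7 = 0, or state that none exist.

x1=1 x2=1 x3=0 x4=1 x5=1

Check with x1=1 x2=1 x3=0 x4=1 x5=1:
t1 = x2 ∧ x3 = 1 ∧ 0 = 0
t2 = x1 ∨ t1 = 1 ∨ 0 = 1
t3 = t1 ⊕ t2 = 0 ⊕ 1 = 1
t4 = ¬t3 = ¬1 = 0
t5 = t4 ⊕ x4 = 0 ⊕ 1 = 1
t6 = x5 ∧ t3 = 1 ∧ 1 = 1
t7 = ¬t5 = ¬1 = 0
So t6 = 1 and t7 = 0.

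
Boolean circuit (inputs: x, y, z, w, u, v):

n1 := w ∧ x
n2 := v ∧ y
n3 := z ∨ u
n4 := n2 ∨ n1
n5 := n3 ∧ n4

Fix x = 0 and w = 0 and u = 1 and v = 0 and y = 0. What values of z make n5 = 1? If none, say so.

With x = 0 and w = 0 and u = 1 and v = 0 and y = 0 fixed, none of the 2 settings of z give n5 = 1.
For example, with z=1:
n1 = w ∧ x = 0 ∧ 0 = 0
n2 = v ∧ y = 0 ∧ 0 = 0
n3 = z ∨ u = 1 ∨ 1 = 1
n4 = n2 ∨ n1 = 0 ∨ 0 = 0
n5 = n3 ∧ n4 = 1 ∧ 0 = 0
giving n5 = 0 ≠ 1.

no solution exists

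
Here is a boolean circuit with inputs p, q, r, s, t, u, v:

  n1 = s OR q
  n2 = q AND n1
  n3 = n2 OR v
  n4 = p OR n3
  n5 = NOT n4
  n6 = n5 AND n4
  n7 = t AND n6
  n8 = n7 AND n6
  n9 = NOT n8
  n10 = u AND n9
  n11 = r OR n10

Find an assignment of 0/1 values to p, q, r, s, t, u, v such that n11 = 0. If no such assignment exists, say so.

p=0 q=1 r=0 s=0 t=0 u=0 v=0

Check with p=0 q=1 r=0 s=0 t=0 u=0 v=0:
n1 = s OR q = 0 OR 1 = 1
n2 = q AND n1 = 1 AND 1 = 1
n3 = n2 OR v = 1 OR 0 = 1
n4 = p OR n3 = 0 OR 1 = 1
n5 = NOT n4 = NOT 1 = 0
n6 = n5 AND n4 = 0 AND 1 = 0
n7 = t AND n6 = 0 AND 0 = 0
n8 = n7 AND n6 = 0 AND 0 = 0
n9 = NOT n8 = NOT 0 = 1
n10 = u AND n9 = 0 AND 1 = 0
n11 = r OR n10 = 0 OR 0 = 0
So n11 = 0 as required.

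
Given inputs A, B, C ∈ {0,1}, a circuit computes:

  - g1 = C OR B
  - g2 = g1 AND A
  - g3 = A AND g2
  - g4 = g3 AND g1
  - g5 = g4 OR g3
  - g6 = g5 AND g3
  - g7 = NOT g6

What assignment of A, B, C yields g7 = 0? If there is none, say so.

A=1 B=1 C=0

Check with A=1 B=1 C=0:
g1 = C OR B = 0 OR 1 = 1
g2 = g1 AND A = 1 AND 1 = 1
g3 = A AND g2 = 1 AND 1 = 1
g4 = g3 AND g1 = 1 AND 1 = 1
g5 = g4 OR g3 = 1 OR 1 = 1
g6 = g5 AND g3 = 1 AND 1 = 1
g7 = NOT g6 = NOT 1 = 0
So g7 = 0 as required.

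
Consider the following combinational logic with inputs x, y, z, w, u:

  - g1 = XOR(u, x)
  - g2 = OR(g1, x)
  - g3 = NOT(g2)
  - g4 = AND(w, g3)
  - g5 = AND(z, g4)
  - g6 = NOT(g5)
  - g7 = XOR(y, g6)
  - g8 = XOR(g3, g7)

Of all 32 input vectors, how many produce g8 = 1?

g8 = XOR(g3, g7) must be 1, so g3 and g7 differ.
Enumerating the 32 input combinations, 16 give g8 = 1 and 16 give g8 = 0.

16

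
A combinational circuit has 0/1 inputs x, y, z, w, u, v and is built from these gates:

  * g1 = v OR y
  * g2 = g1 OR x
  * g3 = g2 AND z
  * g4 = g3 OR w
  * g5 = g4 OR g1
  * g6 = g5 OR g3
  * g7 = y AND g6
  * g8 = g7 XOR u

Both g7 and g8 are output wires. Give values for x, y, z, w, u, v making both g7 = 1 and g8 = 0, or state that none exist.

x=1, y=1, z=0, w=0, u=1, v=1

Check with x=1, y=1, z=0, w=0, u=1, v=1:
g1 = v OR y = 1 OR 1 = 1
g2 = g1 OR x = 1 OR 1 = 1
g3 = g2 AND z = 1 AND 0 = 0
g4 = g3 OR w = 0 OR 0 = 0
g5 = g4 OR g1 = 0 OR 1 = 1
g6 = g5 OR g3 = 1 OR 0 = 1
g7 = y AND g6 = 1 AND 1 = 1
g8 = g7 XOR u = 1 XOR 1 = 0
So g7 = 1 and g8 = 0.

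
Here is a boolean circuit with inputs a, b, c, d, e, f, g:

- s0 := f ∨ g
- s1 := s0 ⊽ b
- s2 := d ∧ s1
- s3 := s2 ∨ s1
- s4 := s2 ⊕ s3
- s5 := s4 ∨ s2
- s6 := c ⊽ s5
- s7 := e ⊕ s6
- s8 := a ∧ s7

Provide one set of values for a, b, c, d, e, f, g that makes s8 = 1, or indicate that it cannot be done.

s8 = a ∧ s7 must be 1, so both a = 1 and s7 = 1.
Check with a=1 b=1 c=0 d=1 e=0 f=1 g=0:
s0 = f ∨ g = 1 ∨ 0 = 1
s1 = s0 ⊽ b = 1 ⊽ 1 = 0
s2 = d ∧ s1 = 1 ∧ 0 = 0
s3 = s2 ∨ s1 = 0 ∨ 0 = 0
s4 = s2 ⊕ s3 = 0 ⊕ 0 = 0
s5 = s4 ∨ s2 = 0 ∨ 0 = 0
s6 = c ⊽ s5 = 0 ⊽ 0 = 1
s7 = e ⊕ s6 = 0 ⊕ 1 = 1
s8 = a ∧ s7 = 1 ∧ 1 = 1
So s8 = 1 as required.

a=1 b=1 c=0 d=1 e=0 f=1 g=0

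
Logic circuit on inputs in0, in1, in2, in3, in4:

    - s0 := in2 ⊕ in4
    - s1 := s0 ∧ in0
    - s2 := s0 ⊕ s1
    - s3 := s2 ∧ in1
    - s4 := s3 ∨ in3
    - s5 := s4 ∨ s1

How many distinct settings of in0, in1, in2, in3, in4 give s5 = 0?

10

s5 = s4 ∨ s1 must be 0, so both s4 = 0 and s1 = 0.
Enumerating the 32 input combinations, 10 give s5 = 0 and 22 give s5 = 1.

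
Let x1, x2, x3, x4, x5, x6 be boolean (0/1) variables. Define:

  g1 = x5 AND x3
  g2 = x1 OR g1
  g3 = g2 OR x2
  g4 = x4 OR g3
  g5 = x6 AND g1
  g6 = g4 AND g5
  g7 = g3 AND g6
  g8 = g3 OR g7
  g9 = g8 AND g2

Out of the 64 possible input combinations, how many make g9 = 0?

24

g9 = g8 AND g2 must be 0, so at least one of g8, g2 is 0.
Enumerating the 64 input combinations, 24 give g9 = 0 and 40 give g9 = 1.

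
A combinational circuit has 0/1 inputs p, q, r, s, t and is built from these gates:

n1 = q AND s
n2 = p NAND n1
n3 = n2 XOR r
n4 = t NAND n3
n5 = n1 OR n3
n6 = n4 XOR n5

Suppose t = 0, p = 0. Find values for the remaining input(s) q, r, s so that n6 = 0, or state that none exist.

q=0, r=0, s=0

n6 = n4 XOR n5 must be 0, so n4 and n5 are equal.
Check with t = 0, p = 0 and q=0, r=0, s=0:
n1 = q AND s = 0 AND 0 = 0
n2 = p NAND n1 = 0 NAND 0 = 1
n3 = n2 XOR r = 1 XOR 0 = 1
n4 = t NAND n3 = 0 NAND 1 = 1
n5 = n1 OR n3 = 0 OR 1 = 1
n6 = n4 XOR n5 = 1 XOR 1 = 0
So n6 = 0.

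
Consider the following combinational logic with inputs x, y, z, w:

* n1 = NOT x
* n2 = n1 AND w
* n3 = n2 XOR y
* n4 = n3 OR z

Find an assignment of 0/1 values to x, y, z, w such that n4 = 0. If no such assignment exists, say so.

n4 = n3 OR z must be 0, so both n3 = 0 and z = 0.
n3 = n2 XOR y must be 0, so n2 and y are equal.
Check with x=1 y=0 z=0 w=0:
n1 = NOT x = NOT 1 = 0
n2 = n1 AND w = 0 AND 0 = 0
n3 = n2 XOR y = 0 XOR 0 = 0
n4 = n3 OR z = 0 OR 0 = 0
So n4 = 0 as required.

x=1 y=0 z=0 w=0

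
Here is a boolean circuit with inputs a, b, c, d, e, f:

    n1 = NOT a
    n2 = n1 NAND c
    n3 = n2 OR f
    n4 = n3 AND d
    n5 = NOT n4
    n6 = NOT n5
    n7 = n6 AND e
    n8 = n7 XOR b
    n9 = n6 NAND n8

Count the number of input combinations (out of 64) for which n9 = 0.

n9 = n6 NAND n8 must be 0, so both n6 = 1 and n8 = 1.
Enumerating the 64 input combinations, 14 give n9 = 0 and 50 give n9 = 1.

14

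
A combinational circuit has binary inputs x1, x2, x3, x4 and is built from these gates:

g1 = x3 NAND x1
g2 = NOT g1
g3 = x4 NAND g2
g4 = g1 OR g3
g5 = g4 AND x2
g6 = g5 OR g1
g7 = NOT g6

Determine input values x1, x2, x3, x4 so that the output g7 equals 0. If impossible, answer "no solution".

g7 = NOT g6 must be 0, so g6 = 1.
g6 = g5 OR g1 must be 1, so at least one of g5, g1 is 1.
Check with x1=1, x2=0, x3=0, x4=0:
g1 = x3 NAND x1 = 0 NAND 1 = 1
g2 = NOT g1 = NOT 1 = 0
g3 = x4 NAND g2 = 0 NAND 0 = 1
g4 = g1 OR g3 = 1 OR 1 = 1
g5 = g4 AND x2 = 1 AND 0 = 0
g6 = g5 OR g1 = 0 OR 1 = 1
g7 = NOT g6 = NOT 1 = 0
So g7 = 0 as required.

x1=1, x2=0, x3=0, x4=0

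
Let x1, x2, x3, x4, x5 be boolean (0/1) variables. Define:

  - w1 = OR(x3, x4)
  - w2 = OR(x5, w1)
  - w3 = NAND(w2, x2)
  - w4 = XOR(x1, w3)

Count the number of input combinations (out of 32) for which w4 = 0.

w4 = XOR(x1, w3) must be 0, so x1 and w3 are equal.
Enumerating the 32 input combinations, 16 give w4 = 0 and 16 give w4 = 1.

16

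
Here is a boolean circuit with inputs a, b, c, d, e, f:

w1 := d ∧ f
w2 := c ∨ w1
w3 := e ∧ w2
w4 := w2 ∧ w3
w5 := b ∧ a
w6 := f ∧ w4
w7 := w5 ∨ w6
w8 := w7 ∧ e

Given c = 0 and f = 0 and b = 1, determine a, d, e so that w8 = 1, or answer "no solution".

w8 = w7 ∧ e must be 1, so both w7 = 1 and e = 1.
w7 = w5 ∨ w6 must be 1, so at least one of w5, w6 is 1.
Check with c = 0 and f = 0 and b = 1 and a=1, d=1, e=1:
w1 = d ∧ f = 1 ∧ 0 = 0
w2 = c ∨ w1 = 0 ∨ 0 = 0
w3 = e ∧ w2 = 1 ∧ 0 = 0
w4 = w2 ∧ w3 = 0 ∧ 0 = 0
w5 = b ∧ a = 1 ∧ 1 = 1
w6 = f ∧ w4 = 0 ∧ 0 = 0
w7 = w5 ∨ w6 = 1 ∨ 0 = 1
w8 = w7 ∧ e = 1 ∧ 1 = 1
So w8 = 1.

a=1, d=1, e=1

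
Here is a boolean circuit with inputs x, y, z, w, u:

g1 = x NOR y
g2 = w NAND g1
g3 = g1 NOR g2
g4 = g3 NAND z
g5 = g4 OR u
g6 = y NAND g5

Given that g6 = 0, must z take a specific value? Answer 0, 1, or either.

either

Both values of z occur among assignments with g6 = 0:
  z=0: x=0, y=1, z=0, w=0, u=0
  z=1: x=0, y=1, z=1, w=0, u=0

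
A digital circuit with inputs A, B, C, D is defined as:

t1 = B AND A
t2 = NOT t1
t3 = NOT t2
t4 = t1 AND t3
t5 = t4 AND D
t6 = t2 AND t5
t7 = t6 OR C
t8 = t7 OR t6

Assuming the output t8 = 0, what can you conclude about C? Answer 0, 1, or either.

0

t8 = t7 OR t6 must be 0, so both t7 = 0 and t6 = 0.
t7 = t6 OR C must be 0, so both t6 = 0 and C = 0.
t6 = t2 AND t5 must be 0, so at least one of t2, t5 is 0.
Every assignment with t8 = 0 has C = 0; there are 8 such assignment(s).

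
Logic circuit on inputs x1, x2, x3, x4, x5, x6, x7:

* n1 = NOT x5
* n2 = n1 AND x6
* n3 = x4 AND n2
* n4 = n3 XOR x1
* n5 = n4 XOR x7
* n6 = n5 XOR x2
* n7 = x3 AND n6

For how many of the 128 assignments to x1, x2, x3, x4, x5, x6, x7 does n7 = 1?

n7 = x3 AND n6 must be 1, so both x3 = 1 and n6 = 1.
Enumerating the 128 input combinations, 32 give n7 = 1 and 96 give n7 = 0.

32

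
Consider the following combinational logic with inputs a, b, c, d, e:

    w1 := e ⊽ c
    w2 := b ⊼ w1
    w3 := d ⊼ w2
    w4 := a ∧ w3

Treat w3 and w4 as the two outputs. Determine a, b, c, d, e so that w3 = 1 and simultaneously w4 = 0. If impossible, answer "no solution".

Check with a=0, b=1, c=1, d=0, e=1:
w1 = e ⊽ c = 1 ⊽ 1 = 0
w2 = b ⊼ w1 = 1 ⊼ 0 = 1
w3 = d ⊼ w2 = 0 ⊼ 1 = 1
w4 = a ∧ w3 = 0 ∧ 1 = 0
So w3 = 1 and w4 = 0.

a=0, b=1, c=1, d=0, e=1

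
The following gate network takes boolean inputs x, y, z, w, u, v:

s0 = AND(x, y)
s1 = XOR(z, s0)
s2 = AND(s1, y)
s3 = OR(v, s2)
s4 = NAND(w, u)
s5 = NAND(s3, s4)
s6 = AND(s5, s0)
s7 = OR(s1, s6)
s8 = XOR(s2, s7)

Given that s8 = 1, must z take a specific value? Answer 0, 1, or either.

1

s8 = XOR(s2, s7) must be 1, so s2 and s7 differ.
Every assignment with s8 = 1 has z = 1; there are 21 such assignment(s).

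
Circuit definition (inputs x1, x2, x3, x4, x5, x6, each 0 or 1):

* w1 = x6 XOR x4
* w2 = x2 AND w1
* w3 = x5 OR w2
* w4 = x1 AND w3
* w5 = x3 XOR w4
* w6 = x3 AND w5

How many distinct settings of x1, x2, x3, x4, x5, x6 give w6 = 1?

w6 = x3 AND w5 must be 1, so both x3 = 1 and w5 = 1.
w5 = x3 XOR w4 must be 1, so x3 and w4 differ.
Enumerating the 64 input combinations, 22 give w6 = 1 and 42 give w6 = 0.

22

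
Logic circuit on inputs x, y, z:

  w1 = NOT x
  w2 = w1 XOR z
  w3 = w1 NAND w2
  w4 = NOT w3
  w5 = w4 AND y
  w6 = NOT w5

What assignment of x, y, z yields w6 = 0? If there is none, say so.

x=0 y=1 z=0

Check with x=0 y=1 z=0:
w1 = NOT x = NOT 0 = 1
w2 = w1 XOR z = 1 XOR 0 = 1
w3 = w1 NAND w2 = 1 NAND 1 = 0
w4 = NOT w3 = NOT 0 = 1
w5 = w4 AND y = 1 AND 1 = 1
w6 = NOT w5 = NOT 1 = 0
So w6 = 0 as required.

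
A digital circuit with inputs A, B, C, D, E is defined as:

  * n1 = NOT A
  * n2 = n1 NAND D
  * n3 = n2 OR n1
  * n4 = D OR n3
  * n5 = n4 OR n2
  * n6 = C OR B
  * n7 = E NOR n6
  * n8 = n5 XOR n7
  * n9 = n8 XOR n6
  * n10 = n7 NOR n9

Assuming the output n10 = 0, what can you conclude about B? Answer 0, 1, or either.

n10 = n7 NOR n9 must be 0, so at least one of n7, n9 is 1.
Every assignment with n10 = 0 has B = 0; there are 8 such assignment(s).

0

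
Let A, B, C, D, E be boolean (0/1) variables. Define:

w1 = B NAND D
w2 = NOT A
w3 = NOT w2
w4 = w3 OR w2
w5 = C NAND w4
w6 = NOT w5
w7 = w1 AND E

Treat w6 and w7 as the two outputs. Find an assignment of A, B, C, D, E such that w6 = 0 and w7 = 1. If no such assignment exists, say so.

A=0, B=0, C=0, D=1, E=1

Check with A=0, B=0, C=0, D=1, E=1:
w1 = B NAND D = 0 NAND 1 = 1
w2 = NOT A = NOT 0 = 1
w3 = NOT w2 = NOT 1 = 0
w4 = w3 OR w2 = 0 OR 1 = 1
w5 = C NAND w4 = 0 NAND 1 = 1
w6 = NOT w5 = NOT 1 = 0
w7 = w1 AND E = 1 AND 1 = 1
So w6 = 0 and w7 = 1.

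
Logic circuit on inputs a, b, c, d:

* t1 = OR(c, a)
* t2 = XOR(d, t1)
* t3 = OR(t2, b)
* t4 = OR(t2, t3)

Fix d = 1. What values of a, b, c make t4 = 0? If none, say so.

a=1, b=0, c=0

t4 = OR(t2, t3) must be 0, so both t2 = 0 and t3 = 0.
Check with d = 1 and a=1, b=0, c=0:
t1 = OR(c, a) = OR(0, 1) = 1
t2 = XOR(d, t1) = XOR(1, 1) = 0
t3 = OR(t2, b) = OR(0, 0) = 0
t4 = OR(t2, t3) = OR(0, 0) = 0
So t4 = 0.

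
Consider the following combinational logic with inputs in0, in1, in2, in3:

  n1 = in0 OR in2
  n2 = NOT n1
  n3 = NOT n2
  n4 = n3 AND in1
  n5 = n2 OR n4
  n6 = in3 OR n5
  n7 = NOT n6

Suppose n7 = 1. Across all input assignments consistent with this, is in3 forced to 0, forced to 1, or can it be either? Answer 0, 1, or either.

n7 = NOT n6 must be 1, so n6 = 0.
n6 = in3 OR n5 must be 0, so both in3 = 0 and n5 = 0.
n5 = n2 OR n4 must be 0, so both n2 = 0 and n4 = 0.
Every assignment with n7 = 1 has in3 = 0; there are 3 such assignment(s).
  in0=0, in1=0, in2=1, in3=0
  in0=1, in1=0, in2=0, in3=0
  in0=1, in1=0, in2=1, in3=0

0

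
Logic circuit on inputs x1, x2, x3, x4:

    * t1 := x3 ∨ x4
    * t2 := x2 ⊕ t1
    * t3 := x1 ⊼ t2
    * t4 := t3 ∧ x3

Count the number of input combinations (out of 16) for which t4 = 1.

t4 = t3 ∧ x3 must be 1, so both t3 = 1 and x3 = 1.
t3 = x1 ⊼ t2 must be 1, so at least one of x1, t2 is 0.
Satisfying assignments:
  x1=0, x2=0, x3=1, x4=0
  x1=0, x2=0, x3=1, x4=1
  x1=0, x2=1, x3=1, x4=0
  x1=0, x2=1, x3=1, x4=1
  x1=1, x2=1, x3=1, x4=0
  x1=1, x2=1, x3=1, x4=1

6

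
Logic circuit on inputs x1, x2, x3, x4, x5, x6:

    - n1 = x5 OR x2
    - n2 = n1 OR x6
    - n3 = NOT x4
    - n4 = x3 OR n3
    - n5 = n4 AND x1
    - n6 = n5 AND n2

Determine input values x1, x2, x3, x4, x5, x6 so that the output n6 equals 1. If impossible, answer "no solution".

Check with x1=1, x2=1, x3=1, x4=0, x5=1, x6=0:
n1 = x5 OR x2 = 1 OR 1 = 1
n2 = n1 OR x6 = 1 OR 0 = 1
n3 = NOT x4 = NOT 0 = 1
n4 = x3 OR n3 = 1 OR 1 = 1
n5 = n4 AND x1 = 1 AND 1 = 1
n6 = n5 AND n2 = 1 AND 1 = 1
So n6 = 1 as required.

x1=1, x2=1, x3=1, x4=0, x5=1, x6=0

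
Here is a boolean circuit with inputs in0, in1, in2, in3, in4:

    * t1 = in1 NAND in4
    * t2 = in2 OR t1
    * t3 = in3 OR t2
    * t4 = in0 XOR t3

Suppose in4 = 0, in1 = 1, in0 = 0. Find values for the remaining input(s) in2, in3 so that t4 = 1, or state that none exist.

in2=1 in3=1

t4 = in0 XOR t3 must be 1, so in0 and t3 differ.
Check with in4 = 0, in1 = 1, in0 = 0 and in2=1, in3=1:
t1 = in1 NAND in4 = 1 NAND 0 = 1
t2 = in2 OR t1 = 1 OR 1 = 1
t3 = in3 OR t2 = 1 OR 1 = 1
t4 = in0 XOR t3 = 0 XOR 1 = 1
So t4 = 1.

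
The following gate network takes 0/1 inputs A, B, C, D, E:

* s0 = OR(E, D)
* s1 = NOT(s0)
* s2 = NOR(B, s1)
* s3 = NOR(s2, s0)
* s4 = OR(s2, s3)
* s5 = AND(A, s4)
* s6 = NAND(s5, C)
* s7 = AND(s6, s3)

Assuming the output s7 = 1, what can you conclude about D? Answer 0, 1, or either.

0

s7 = AND(s6, s3) must be 1, so both s6 = 1 and s3 = 1.
Every assignment with s7 = 1 has D = 0; there are 6 such assignment(s).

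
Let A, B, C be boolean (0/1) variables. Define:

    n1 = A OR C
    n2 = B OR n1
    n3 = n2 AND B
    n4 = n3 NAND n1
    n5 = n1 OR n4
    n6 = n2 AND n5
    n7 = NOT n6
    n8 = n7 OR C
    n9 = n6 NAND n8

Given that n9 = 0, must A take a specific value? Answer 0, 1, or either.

Both values of A occur among assignments with n9 = 0:
  A=0: A=0, B=0, C=1
  A=1: A=1, B=0, C=1

either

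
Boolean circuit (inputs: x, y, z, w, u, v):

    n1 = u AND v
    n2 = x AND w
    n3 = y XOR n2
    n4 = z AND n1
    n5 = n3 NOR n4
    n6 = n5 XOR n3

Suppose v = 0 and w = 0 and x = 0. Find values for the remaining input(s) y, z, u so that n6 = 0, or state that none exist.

no solution exists

With v = 0 and w = 0 and x = 0 fixed, none of the 8 settings of y, z, u give n6 = 0.
For example, with y=0, z=0, u=1:
n1 = u AND v = 1 AND 0 = 0
n2 = x AND w = 0 AND 0 = 0
n3 = y XOR n2 = 0 XOR 0 = 0
n4 = z AND n1 = 0 AND 0 = 0
n5 = n3 NOR n4 = 0 NOR 0 = 1
n6 = n5 XOR n3 = 1 XOR 0 = 1
giving n6 = 1 ≠ 0.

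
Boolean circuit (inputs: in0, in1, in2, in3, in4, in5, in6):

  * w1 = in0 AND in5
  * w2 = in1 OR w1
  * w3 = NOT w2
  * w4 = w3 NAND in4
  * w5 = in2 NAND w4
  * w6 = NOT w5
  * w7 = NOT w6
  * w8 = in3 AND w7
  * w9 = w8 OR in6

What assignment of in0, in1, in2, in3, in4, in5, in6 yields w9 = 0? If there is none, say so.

in0=1, in1=0, in2=0, in3=0, in4=1, in5=1, in6=0

w9 = w8 OR in6 must be 0, so both w8 = 0 and in6 = 0.
w8 = in3 AND w7 must be 0, so at least one of in3, w7 is 0.
Check with in0=1, in1=0, in2=0, in3=0, in4=1, in5=1, in6=0:
w1 = in0 AND in5 = 1 AND 1 = 1
w2 = in1 OR w1 = 0 OR 1 = 1
w3 = NOT w2 = NOT 1 = 0
w4 = w3 NAND in4 = 0 NAND 1 = 1
w5 = in2 NAND w4 = 0 NAND 1 = 1
w6 = NOT w5 = NOT 1 = 0
w7 = NOT w6 = NOT 0 = 1
w8 = in3 AND w7 = 0 AND 1 = 0
w9 = w8 OR in6 = 0 OR 0 = 0
So w9 = 0 as required.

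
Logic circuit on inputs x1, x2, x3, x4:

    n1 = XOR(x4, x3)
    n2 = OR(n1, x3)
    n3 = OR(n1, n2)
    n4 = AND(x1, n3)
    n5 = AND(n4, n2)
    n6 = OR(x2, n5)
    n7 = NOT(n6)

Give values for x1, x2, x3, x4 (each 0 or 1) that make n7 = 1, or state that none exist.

n7 = NOT(n6) must be 1, so n6 = 0.
Check with x1=0, x2=0, x3=1, x4=1:
n1 = XOR(x4, x3) = XOR(1, 1) = 0
n2 = OR(n1, x3) = OR(0, 1) = 1
n3 = OR(n1, n2) = OR(0, 1) = 1
n4 = AND(x1, n3) = AND(0, 1) = 0
n5 = AND(n4, n2) = AND(0, 1) = 0
n6 = OR(x2, n5) = OR(0, 0) = 0
n7 = NOT(n6) = NOT 0 = 1
So n7 = 1 as required.

x1=0, x2=0, x3=1, x4=1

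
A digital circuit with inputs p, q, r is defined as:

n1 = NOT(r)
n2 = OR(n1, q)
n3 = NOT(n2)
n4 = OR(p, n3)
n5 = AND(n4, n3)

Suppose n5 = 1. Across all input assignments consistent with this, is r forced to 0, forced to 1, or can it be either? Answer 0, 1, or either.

n5 = AND(n4, n3) must be 1, so both n4 = 1 and n3 = 1.
n4 = OR(p, n3) must be 1, so at least one of p, n3 is 1.
Every assignment with n5 = 1 has r = 1; there are 2 such assignment(s).
  p=0, q=0, r=1
  p=1, q=0, r=1

1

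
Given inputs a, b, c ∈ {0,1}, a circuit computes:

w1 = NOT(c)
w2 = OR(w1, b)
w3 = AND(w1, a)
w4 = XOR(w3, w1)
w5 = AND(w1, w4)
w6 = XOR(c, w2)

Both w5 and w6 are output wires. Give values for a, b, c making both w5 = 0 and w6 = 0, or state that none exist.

a=1 b=1 c=1

Check with a=1 b=1 c=1:
w1 = NOT(c) = NOT 1 = 0
w2 = OR(w1, b) = OR(0, 1) = 1
w3 = AND(w1, a) = AND(0, 1) = 0
w4 = XOR(w3, w1) = XOR(0, 0) = 0
w5 = AND(w1, w4) = AND(0, 0) = 0
w6 = XOR(c, w2) = XOR(1, 1) = 0
So w5 = 0 and w6 = 0.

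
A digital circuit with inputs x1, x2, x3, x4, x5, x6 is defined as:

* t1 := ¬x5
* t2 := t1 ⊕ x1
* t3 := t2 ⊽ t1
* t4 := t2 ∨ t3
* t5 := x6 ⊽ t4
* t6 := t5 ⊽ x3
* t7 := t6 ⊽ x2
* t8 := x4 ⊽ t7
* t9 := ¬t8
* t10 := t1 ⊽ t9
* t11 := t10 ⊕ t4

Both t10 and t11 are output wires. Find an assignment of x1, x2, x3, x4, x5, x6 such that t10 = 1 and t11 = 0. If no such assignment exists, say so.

x1=0, x2=0, x3=0, x4=0, x5=1, x6=0

Check with x1=0, x2=0, x3=0, x4=0, x5=1, x6=0:
t1 = ¬x5 = ¬1 = 0
t2 = t1 ⊕ x1 = 0 ⊕ 0 = 0
t3 = t2 ⊽ t1 = 0 ⊽ 0 = 1
t4 = t2 ∨ t3 = 0 ∨ 1 = 1
t5 = x6 ⊽ t4 = 0 ⊽ 1 = 0
t6 = t5 ⊽ x3 = 0 ⊽ 0 = 1
t7 = t6 ⊽ x2 = 1 ⊽ 0 = 0
t8 = x4 ⊽ t7 = 0 ⊽ 0 = 1
t9 = ¬t8 = ¬1 = 0
t10 = t1 ⊽ t9 = 0 ⊽ 0 = 1
t11 = t10 ⊕ t4 = 1 ⊕ 1 = 0
So t10 = 1 and t11 = 0.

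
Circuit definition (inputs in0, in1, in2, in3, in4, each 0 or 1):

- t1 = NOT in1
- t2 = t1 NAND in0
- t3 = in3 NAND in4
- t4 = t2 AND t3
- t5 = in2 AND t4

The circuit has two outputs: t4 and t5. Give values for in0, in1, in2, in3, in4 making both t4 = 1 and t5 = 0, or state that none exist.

in0=0, in1=1, in2=0, in3=0, in4=1

Check with in0=0, in1=1, in2=0, in3=0, in4=1:
t1 = NOT in1 = NOT 1 = 0
t2 = t1 NAND in0 = 0 NAND 0 = 1
t3 = in3 NAND in4 = 0 NAND 1 = 1
t4 = t2 AND t3 = 1 AND 1 = 1
t5 = in2 AND t4 = 0 AND 1 = 0
So t4 = 1 and t5 = 0.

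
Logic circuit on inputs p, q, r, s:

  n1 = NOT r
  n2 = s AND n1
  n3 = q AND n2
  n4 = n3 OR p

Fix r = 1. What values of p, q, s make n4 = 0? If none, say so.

n4 = n3 OR p must be 0, so both n3 = 0 and p = 0.
n3 = q AND n2 must be 0, so at least one of q, n2 is 0.
Check with r = 1 and p=0, q=1, s=1:
n1 = NOT r = NOT 1 = 0
n2 = s AND n1 = 1 AND 0 = 0
n3 = q AND n2 = 1 AND 0 = 0
n4 = n3 OR p = 0 OR 0 = 0
So n4 = 0.

p=0 q=1 s=1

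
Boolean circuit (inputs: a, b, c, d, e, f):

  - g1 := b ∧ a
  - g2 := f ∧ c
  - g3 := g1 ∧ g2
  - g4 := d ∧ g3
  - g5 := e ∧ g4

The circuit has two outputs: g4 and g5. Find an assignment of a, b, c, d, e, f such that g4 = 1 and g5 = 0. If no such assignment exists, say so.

a=1, b=1, c=1, d=1, e=0, f=1

Check with a=1, b=1, c=1, d=1, e=0, f=1:
g1 = b ∧ a = 1 ∧ 1 = 1
g2 = f ∧ c = 1 ∧ 1 = 1
g3 = g1 ∧ g2 = 1 ∧ 1 = 1
g4 = d ∧ g3 = 1 ∧ 1 = 1
g5 = e ∧ g4 = 0 ∧ 1 = 0
So g4 = 1 and g5 = 0.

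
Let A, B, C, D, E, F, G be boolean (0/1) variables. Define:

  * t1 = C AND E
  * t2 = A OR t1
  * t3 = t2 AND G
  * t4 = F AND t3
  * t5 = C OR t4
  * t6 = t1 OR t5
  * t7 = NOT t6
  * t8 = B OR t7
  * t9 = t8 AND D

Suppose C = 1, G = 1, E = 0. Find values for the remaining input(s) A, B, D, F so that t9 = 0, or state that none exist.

t9 = t8 AND D must be 0, so at least one of t8, D is 0.
Check with C = 1, G = 1, E = 0 and A=0, B=0, D=0, F=1:
t1 = C AND E = 1 AND 0 = 0
t2 = A OR t1 = 0 OR 0 = 0
t3 = t2 AND G = 0 AND 1 = 0
t4 = F AND t3 = 1 AND 0 = 0
t5 = C OR t4 = 1 OR 0 = 1
t6 = t1 OR t5 = 0 OR 1 = 1
t7 = NOT t6 = NOT 1 = 0
t8 = B OR t7 = 0 OR 0 = 0
t9 = t8 AND D = 0 AND 0 = 0
So t9 = 0.

A=0, B=0, D=0, F=1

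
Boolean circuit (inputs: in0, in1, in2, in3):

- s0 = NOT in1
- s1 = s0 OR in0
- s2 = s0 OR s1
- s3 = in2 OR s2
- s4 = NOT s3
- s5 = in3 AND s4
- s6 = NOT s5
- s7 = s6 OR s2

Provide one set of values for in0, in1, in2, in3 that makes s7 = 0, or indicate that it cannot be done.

s7 = s6 OR s2 must be 0, so both s6 = 0 and s2 = 0.
Check with in0=0, in1=1, in2=0, in3=1:
s0 = NOT in1 = NOT 1 = 0
s1 = s0 OR in0 = 0 OR 0 = 0
s2 = s0 OR s1 = 0 OR 0 = 0
s3 = in2 OR s2 = 0 OR 0 = 0
s4 = NOT s3 = NOT 0 = 1
s5 = in3 AND s4 = 1 AND 1 = 1
s6 = NOT s5 = NOT 1 = 0
s7 = s6 OR s2 = 0 OR 0 = 0
So s7 = 0 as required.

in0=0, in1=1, in2=0, in3=1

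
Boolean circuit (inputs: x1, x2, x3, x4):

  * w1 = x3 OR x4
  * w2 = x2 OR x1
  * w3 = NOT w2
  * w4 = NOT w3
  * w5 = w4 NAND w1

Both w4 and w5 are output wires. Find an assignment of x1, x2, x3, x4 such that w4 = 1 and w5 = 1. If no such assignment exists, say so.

x1=0, x2=1, x3=0, x4=0

Check with x1=0, x2=1, x3=0, x4=0:
w1 = x3 OR x4 = 0 OR 0 = 0
w2 = x2 OR x1 = 1 OR 0 = 1
w3 = NOT w2 = NOT 1 = 0
w4 = NOT w3 = NOT 0 = 1
w5 = w4 NAND w1 = 1 NAND 0 = 1
So w4 = 1 and w5 = 1.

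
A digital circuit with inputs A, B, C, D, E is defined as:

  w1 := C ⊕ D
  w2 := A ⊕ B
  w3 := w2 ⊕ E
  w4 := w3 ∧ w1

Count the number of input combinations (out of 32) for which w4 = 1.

w4 = w3 ∧ w1 must be 1, so both w3 = 1 and w1 = 1.
w3 = w2 ⊕ E must be 1, so w2 and E differ.
Enumerating the 32 input combinations, 8 give w4 = 1 and 24 give w4 = 0.

8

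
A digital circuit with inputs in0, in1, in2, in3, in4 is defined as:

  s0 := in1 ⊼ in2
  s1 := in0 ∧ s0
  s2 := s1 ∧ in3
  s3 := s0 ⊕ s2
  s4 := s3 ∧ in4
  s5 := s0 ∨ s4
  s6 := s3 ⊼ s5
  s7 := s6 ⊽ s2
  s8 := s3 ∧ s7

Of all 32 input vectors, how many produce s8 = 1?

18

s8 = s3 ∧ s7 must be 1, so both s3 = 1 and s7 = 1.
s3 = s0 ⊕ s2 must be 1, so s0 and s2 differ.
Enumerating the 32 input combinations, 18 give s8 = 1 and 14 give s8 = 0.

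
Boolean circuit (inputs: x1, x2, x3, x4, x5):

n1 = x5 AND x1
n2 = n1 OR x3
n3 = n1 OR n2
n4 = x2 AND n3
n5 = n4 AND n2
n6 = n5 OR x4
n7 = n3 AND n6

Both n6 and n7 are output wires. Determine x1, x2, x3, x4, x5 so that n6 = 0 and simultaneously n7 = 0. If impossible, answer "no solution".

x1=1, x2=1, x3=0, x4=0, x5=0

Check with x1=1, x2=1, x3=0, x4=0, x5=0:
n1 = x5 AND x1 = 0 AND 1 = 0
n2 = n1 OR x3 = 0 OR 0 = 0
n3 = n1 OR n2 = 0 OR 0 = 0
n4 = x2 AND n3 = 1 AND 0 = 0
n5 = n4 AND n2 = 0 AND 0 = 0
n6 = n5 OR x4 = 0 OR 0 = 0
n7 = n3 AND n6 = 0 AND 0 = 0
So n6 = 0 and n7 = 0.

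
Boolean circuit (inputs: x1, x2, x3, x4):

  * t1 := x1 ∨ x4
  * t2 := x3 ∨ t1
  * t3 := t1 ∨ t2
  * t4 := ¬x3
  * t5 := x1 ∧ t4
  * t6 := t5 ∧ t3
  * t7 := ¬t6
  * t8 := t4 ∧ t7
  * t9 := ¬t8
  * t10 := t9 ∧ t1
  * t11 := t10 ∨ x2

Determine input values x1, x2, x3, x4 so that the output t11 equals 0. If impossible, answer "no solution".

x1=0, x2=0, x3=0, x4=1

Check with x1=0, x2=0, x3=0, x4=1:
t1 = x1 ∨ x4 = 0 ∨ 1 = 1
t2 = x3 ∨ t1 = 0 ∨ 1 = 1
t3 = t1 ∨ t2 = 1 ∨ 1 = 1
t4 = ¬x3 = ¬0 = 1
t5 = x1 ∧ t4 = 0 ∧ 1 = 0
t6 = t5 ∧ t3 = 0 ∧ 1 = 0
t7 = ¬t6 = ¬0 = 1
t8 = t4 ∧ t7 = 1 ∧ 1 = 1
t9 = ¬t8 = ¬1 = 0
t10 = t9 ∧ t1 = 0 ∧ 1 = 0
t11 = t10 ∨ x2 = 0 ∨ 0 = 0
So t11 = 0 as required.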